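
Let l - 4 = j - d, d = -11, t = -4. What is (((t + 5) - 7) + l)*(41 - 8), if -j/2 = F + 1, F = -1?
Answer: 297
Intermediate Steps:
j = 0 (j = -2*(-1 + 1) = -2*0 = 0)
l = 15 (l = 4 + (0 - 1*(-11)) = 4 + (0 + 11) = 4 + 11 = 15)
(((t + 5) - 7) + l)*(41 - 8) = (((-4 + 5) - 7) + 15)*(41 - 8) = ((1 - 7) + 15)*33 = (-6 + 15)*33 = 9*33 = 297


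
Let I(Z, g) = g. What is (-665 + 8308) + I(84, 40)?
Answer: 7683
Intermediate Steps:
(-665 + 8308) + I(84, 40) = (-665 + 8308) + 40 = 7643 + 40 = 7683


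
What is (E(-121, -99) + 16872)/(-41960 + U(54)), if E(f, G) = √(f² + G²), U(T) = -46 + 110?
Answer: -2109/5237 - 11*√202/41896 ≈ -0.40644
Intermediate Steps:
U(T) = 64
E(f, G) = √(G² + f²)
(E(-121, -99) + 16872)/(-41960 + U(54)) = (√((-99)² + (-121)²) + 16872)/(-41960 + 64) = (√(9801 + 14641) + 16872)/(-41896) = (√24442 + 16872)*(-1/41896) = (11*√202 + 16872)*(-1/41896) = (16872 + 11*√202)*(-1/41896) = -2109/5237 - 11*√202/41896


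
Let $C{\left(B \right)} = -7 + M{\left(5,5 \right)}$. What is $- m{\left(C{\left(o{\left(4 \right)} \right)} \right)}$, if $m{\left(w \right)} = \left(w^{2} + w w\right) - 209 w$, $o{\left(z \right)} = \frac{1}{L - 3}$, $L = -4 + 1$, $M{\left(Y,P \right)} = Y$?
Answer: $-426$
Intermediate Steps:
$L = -3$
$o{\left(z \right)} = - \frac{1}{6}$ ($o{\left(z \right)} = \frac{1}{-3 - 3} = \frac{1}{-6} = - \frac{1}{6}$)
$C{\left(B \right)} = -2$ ($C{\left(B \right)} = -7 + 5 = -2$)
$m{\left(w \right)} = - 209 w + 2 w^{2}$ ($m{\left(w \right)} = \left(w^{2} + w^{2}\right) - 209 w = 2 w^{2} - 209 w = - 209 w + 2 w^{2}$)
$- m{\left(C{\left(o{\left(4 \right)} \right)} \right)} = - \left(-2\right) \left(-209 + 2 \left(-2\right)\right) = - \left(-2\right) \left(-209 - 4\right) = - \left(-2\right) \left(-213\right) = \left(-1\right) 426 = -426$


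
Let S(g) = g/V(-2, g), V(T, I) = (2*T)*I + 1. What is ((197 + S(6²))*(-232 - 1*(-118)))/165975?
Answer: -213826/1582295 ≈ -0.13514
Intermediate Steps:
V(T, I) = 1 + 2*I*T (V(T, I) = 2*I*T + 1 = 1 + 2*I*T)
S(g) = g/(1 - 4*g) (S(g) = g/(1 + 2*g*(-2)) = g/(1 - 4*g))
((197 + S(6²))*(-232 - 1*(-118)))/165975 = ((197 + 6²/(1 - 4*6²))*(-232 - 1*(-118)))/165975 = ((197 + 36/(1 - 4*36))*(-232 + 118))*(1/165975) = ((197 + 36/(1 - 144))*(-114))*(1/165975) = ((197 + 36/(-143))*(-114))*(1/165975) = ((197 + 36*(-1/143))*(-114))*(1/165975) = ((197 - 36/143)*(-114))*(1/165975) = ((28135/143)*(-114))*(1/165975) = -3207390/143*1/165975 = -213826/1582295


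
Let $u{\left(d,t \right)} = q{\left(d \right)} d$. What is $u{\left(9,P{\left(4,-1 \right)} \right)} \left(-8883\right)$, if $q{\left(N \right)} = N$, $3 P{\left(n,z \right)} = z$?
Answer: $-719523$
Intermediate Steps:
$P{\left(n,z \right)} = \frac{z}{3}$
$u{\left(d,t \right)} = d^{2}$ ($u{\left(d,t \right)} = d d = d^{2}$)
$u{\left(9,P{\left(4,-1 \right)} \right)} \left(-8883\right) = 9^{2} \left(-8883\right) = 81 \left(-8883\right) = -719523$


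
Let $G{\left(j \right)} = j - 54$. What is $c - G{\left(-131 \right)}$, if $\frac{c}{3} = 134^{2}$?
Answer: $54053$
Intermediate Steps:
$G{\left(j \right)} = -54 + j$ ($G{\left(j \right)} = j - 54 = -54 + j$)
$c = 53868$ ($c = 3 \cdot 134^{2} = 3 \cdot 17956 = 53868$)
$c - G{\left(-131 \right)} = 53868 - \left(-54 - 131\right) = 53868 - -185 = 53868 + 185 = 54053$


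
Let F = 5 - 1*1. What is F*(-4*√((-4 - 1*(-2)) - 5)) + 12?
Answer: 12 - 16*I*√7 ≈ 12.0 - 42.332*I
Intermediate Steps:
F = 4 (F = 5 - 1 = 4)
F*(-4*√((-4 - 1*(-2)) - 5)) + 12 = 4*(-4*√((-4 - 1*(-2)) - 5)) + 12 = 4*(-4*√((-4 + 2) - 5)) + 12 = 4*(-4*√(-2 - 5)) + 12 = 4*(-4*I*√7) + 12 = -16*I*√7 + 12 = 12 - 16*I*√7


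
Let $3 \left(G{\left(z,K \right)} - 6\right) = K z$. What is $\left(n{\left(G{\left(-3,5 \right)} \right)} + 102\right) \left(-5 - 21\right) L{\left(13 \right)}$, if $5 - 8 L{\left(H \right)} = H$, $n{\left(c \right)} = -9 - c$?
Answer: $2392$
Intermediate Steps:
$G{\left(z,K \right)} = 6 + \frac{K z}{3}$
$L{\left(H \right)} = \frac{5}{8} - \frac{H}{8}$
$\left(n{\left(G{\left(-3,5 \right)} \right)} + 102\right) \left(-5 - 21\right) L{\left(13 \right)} = \left(\left(-9 - \left(6 + \frac{1}{3} \cdot 5 \left(-3\right)\right)\right) + 102\right) \left(-5 - 21\right) \left(\frac{5}{8} - \frac{13}{8}\right) = \left(\left(-9 - \left(6 - 5\right)\right) + 102\right) \left(-5 - 21\right) \left(\frac{5}{8} - \frac{13}{8}\right) = \left(\left(-9 - 1\right) + 102\right) \left(-26\right) \left(-1\right) = \left(-10 + 102\right) \left(-26\right) \left(-1\right) = 92 \left(-26\right) \left(-1\right) = \left(-2392\right) \left(-1\right) = 2392$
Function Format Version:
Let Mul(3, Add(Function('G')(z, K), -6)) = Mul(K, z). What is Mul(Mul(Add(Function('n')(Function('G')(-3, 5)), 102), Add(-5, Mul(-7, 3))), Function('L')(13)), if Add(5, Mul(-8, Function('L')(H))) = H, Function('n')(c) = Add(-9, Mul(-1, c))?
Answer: 2392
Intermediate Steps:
Function('G')(z, K) = Add(6, Mul(Rational(1, 3), K, z)) (Function('G')(z, K) = Add(6, Mul(Rational(1, 3), Mul(K, z))) = Add(6, Mul(Rational(1, 3), K, z)))
Function('L')(H) = Add(Rational(5, 8), Mul(Rational(-1, 8), H))
Mul(Mul(Add(Function('n')(Function('G')(-3, 5)), 102), Add(-5, Mul(-7, 3))), Function('L')(13)) = Mul(Mul(Add(Add(-9, Mul(-1, Add(6, Mul(Rational(1, 3), 5, -3)))), 102), Add(-5, Mul(-7, 3))), Add(Rational(5, 8), Mul(Rational(-1, 8), 13))) = Mul(Mul(Add(Add(-9, Mul(-1, Add(6, -5))), 102), Add(-5, -21)), Add(Rational(5, 8), Rational(-13, 8))) = Mul(Mul(Add(Add(-9, Mul(-1, 1)), 102), -26), -1) = Mul(Mul(Add(Add(-9, -1), 102), -26), -1) = Mul(Mul(Add(-10, 102), -26), -1) = Mul(Mul(92, -26), -1) = Mul(-2392, -1) = 2392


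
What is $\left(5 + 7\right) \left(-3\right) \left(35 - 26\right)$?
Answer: $-324$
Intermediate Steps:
$\left(5 + 7\right) \left(-3\right) \left(35 - 26\right) = 12 \left(-3\right) 9 = \left(-36\right) 9 = -324$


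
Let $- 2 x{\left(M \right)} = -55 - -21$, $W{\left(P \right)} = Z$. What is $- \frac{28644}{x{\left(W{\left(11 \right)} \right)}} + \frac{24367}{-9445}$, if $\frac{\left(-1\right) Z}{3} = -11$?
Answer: $- \frac{270956819}{160565} \approx -1687.5$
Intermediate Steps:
$Z = 33$ ($Z = \left(-3\right) \left(-11\right) = 33$)
$W{\left(P \right)} = 33$
$x{\left(M \right)} = 17$ ($x{\left(M \right)} = - \frac{-55 - -21}{2} = - \frac{-55 + 21}{2} = \left(- \frac{1}{2}\right) \left(-34\right) = 17$)
$- \frac{28644}{x{\left(W{\left(11 \right)} \right)}} + \frac{24367}{-9445} = - \frac{28644}{17} + \frac{24367}{-9445} = \left(-28644\right) \frac{1}{17} + 24367 \left(- \frac{1}{9445}\right) = - \frac{28644}{17} - \frac{24367}{9445} = - \frac{270956819}{160565}$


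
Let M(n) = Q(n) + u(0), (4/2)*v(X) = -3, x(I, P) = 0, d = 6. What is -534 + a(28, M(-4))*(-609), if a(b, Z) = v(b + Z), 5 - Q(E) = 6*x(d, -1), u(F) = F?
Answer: 759/2 ≈ 379.50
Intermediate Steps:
Q(E) = 5 (Q(E) = 5 - 6*0 = 5 - 1*0 = 5 + 0 = 5)
v(X) = -3/2 (v(X) = (½)*(-3) = -3/2)
M(n) = 5 (M(n) = 5 + 0 = 5)
a(b, Z) = -3/2
-534 + a(28, M(-4))*(-609) = -534 - 3/2*(-609) = -534 + 1827/2 = 759/2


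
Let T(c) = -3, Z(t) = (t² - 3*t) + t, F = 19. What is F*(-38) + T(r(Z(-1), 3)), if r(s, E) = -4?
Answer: -725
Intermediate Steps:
Z(t) = t² - 2*t
F*(-38) + T(r(Z(-1), 3)) = 19*(-38) - 3 = -722 - 3 = -725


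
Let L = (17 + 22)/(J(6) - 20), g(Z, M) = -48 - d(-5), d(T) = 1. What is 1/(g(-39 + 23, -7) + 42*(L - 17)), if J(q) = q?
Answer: -1/880 ≈ -0.0011364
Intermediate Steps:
g(Z, M) = -49 (g(Z, M) = -48 - 1*1 = -48 - 1 = -49)
L = -39/14 (L = (17 + 22)/(6 - 20) = 39/(-14) = 39*(-1/14) = -39/14 ≈ -2.7857)
1/(g(-39 + 23, -7) + 42*(L - 17)) = 1/(-49 + 42*(-39/14 - 17)) = 1/(-49 + 42*(-277/14)) = 1/(-49 - 831) = 1/(-880) = -1/880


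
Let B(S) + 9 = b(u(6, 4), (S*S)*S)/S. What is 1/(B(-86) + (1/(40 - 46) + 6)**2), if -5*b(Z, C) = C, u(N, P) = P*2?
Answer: -180/261751 ≈ -0.00068768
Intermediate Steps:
u(N, P) = 2*P
b(Z, C) = -C/5
B(S) = -9 - S**2/5 (B(S) = -9 + (-S*S*S/5)/S = -9 + (-S**2*S/5)/S = -9 + (-S**3/5)/S = -9 - S**2/5)
1/(B(-86) + (1/(40 - 46) + 6)**2) = 1/((-9 - 1/5*(-86)**2) + (1/(40 - 46) + 6)**2) = 1/((-9 - 1/5*7396) + (1/(-6) + 6)**2) = 1/((-9 - 7396/5) + (-1/6 + 6)**2) = 1/(-7441/5 + (35/6)**2) = 1/(-7441/5 + 1225/36) = 1/(-261751/180) = -180/261751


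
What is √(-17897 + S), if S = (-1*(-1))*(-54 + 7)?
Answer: 2*I*√4486 ≈ 133.96*I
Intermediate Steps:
S = -47 (S = 1*(-47) = -47)
√(-17897 + S) = √(-17897 - 47) = √(-17944) = 2*I*√4486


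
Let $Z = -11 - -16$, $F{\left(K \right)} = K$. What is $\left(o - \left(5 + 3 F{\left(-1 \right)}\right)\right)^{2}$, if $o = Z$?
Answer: $9$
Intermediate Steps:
$Z = 5$ ($Z = -11 + 16 = 5$)
$o = 5$
$\left(o - \left(5 + 3 F{\left(-1 \right)}\right)\right)^{2} = \left(5 - 2\right)^{2} = 3^{2} = 9$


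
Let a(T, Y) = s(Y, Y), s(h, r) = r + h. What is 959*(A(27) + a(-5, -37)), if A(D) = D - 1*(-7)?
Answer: -38360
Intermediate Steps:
s(h, r) = h + r
a(T, Y) = 2*Y (a(T, Y) = Y + Y = 2*Y)
A(D) = 7 + D (A(D) = D + 7 = 7 + D)
959*(A(27) + a(-5, -37)) = 959*((7 + 27) + 2*(-37)) = 959*(34 - 74) = 959*(-40) = -38360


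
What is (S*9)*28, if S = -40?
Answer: -10080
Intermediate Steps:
(S*9)*28 = -40*9*28 = -360*28 = -10080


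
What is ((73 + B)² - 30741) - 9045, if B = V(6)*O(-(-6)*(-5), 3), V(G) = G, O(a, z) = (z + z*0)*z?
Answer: -23657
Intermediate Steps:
O(a, z) = z² (O(a, z) = (z + 0)*z = z*z = z²)
B = 54 (B = 6*3² = 6*9 = 54)
((73 + B)² - 30741) - 9045 = ((73 + 54)² - 30741) - 9045 = (127² - 30741) - 9045 = (16129 - 30741) - 9045 = -14612 - 9045 = -23657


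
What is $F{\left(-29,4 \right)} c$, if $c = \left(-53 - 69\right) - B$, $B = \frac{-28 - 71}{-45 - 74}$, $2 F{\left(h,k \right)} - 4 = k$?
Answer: $- \frac{58468}{119} \approx -491.33$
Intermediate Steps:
$F{\left(h,k \right)} = 2 + \frac{k}{2}$
$B = \frac{99}{119}$ ($B = - \frac{99}{-119} = \left(-99\right) \left(- \frac{1}{119}\right) = \frac{99}{119} \approx 0.83193$)
$c = - \frac{14617}{119}$ ($c = \left(-53 - 69\right) - \frac{99}{119} = -122 - \frac{99}{119} = - \frac{14617}{119} \approx -122.83$)
$F{\left(-29,4 \right)} c = \left(2 + \frac{1}{2} \cdot 4\right) \left(- \frac{14617}{119}\right) = \left(2 + 2\right) \left(- \frac{14617}{119}\right) = 4 \left(- \frac{14617}{119}\right) = - \frac{58468}{119}$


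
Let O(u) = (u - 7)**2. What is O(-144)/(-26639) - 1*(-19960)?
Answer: 531691639/26639 ≈ 19959.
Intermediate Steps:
O(u) = (-7 + u)**2
O(-144)/(-26639) - 1*(-19960) = (-7 - 144)**2/(-26639) - 1*(-19960) = (-151)**2*(-1/26639) + 19960 = 22801*(-1/26639) + 19960 = -22801/26639 + 19960 = 531691639/26639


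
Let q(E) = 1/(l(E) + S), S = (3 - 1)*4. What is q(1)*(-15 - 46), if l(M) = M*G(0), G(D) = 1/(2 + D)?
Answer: -122/17 ≈ -7.1765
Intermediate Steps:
l(M) = M/2 (l(M) = M/(2 + 0) = M/2)
S = 8 (S = 2*4 = 8)
q(E) = 1/(8 + E/2) (q(E) = 1/(E/2 + 8) = 1/(8 + E/2))
q(1)*(-15 - 46) = (2/(16 + 1))*(-15 - 46) = (2/17)*(-61) = -122/17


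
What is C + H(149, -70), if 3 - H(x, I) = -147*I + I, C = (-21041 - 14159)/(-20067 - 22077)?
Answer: -13454689/1317 ≈ -10216.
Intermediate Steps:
C = 1100/1317 (C = -35200/(-42144) = -35200*(-1/42144) = 1100/1317 ≈ 0.83523)
H(x, I) = 3 + 146*I (H(x, I) = 3 - (-147*I + I) = 3 - (-146)*I = 3 + 146*I)
C + H(149, -70) = 1100/1317 + (3 + 146*(-70)) = 1100/1317 + (3 - 10220) = 1100/1317 - 10217 = -13454689/1317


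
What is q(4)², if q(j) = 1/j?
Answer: 1/16 ≈ 0.062500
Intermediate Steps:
q(4)² = (1/4)² = (¼)² = 1/16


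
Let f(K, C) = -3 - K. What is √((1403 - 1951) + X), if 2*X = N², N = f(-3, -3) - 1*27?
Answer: I*√734/2 ≈ 13.546*I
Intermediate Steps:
N = -27 (N = (-3 - 1*(-3)) - 1*27 = (-3 + 3) - 27 = 0 - 27 = -27)
X = 729/2 (X = (½)*(-27)² = (½)*729 = 729/2 ≈ 364.50)
√((1403 - 1951) + X) = √((1403 - 1951) + 729/2) = √(-548 + 729/2) = √(-367/2) = I*√734/2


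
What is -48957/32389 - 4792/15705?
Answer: -924077773/508669245 ≈ -1.8167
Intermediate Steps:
-48957/32389 - 4792/15705 = -924077773/508669245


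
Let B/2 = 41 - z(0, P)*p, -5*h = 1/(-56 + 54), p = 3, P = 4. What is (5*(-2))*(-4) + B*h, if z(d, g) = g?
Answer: 229/5 ≈ 45.800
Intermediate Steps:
h = 1/10 (h = -1/(5*(-56 + 54)) = -1/5/(-2) = -1/5*(-1/2) = 1/10 ≈ 0.10000)
B = 58 (B = 2*(41 - 4*3) = 2*(41 - 1*12) = 2*(41 - 12) = 2*29 = 58)
(5*(-2))*(-4) + B*h = (5*(-2))*(-4) + 58*(1/10) = -10*(-4) + 29/5 = 40 + 29/5 = 229/5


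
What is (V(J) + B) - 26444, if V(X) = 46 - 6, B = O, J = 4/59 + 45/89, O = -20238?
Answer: -46642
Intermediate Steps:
J = 3011/5251 (J = 4*(1/59) + 45*(1/89) = 4/59 + 45/89 = 3011/5251 ≈ 0.57341)
B = -20238
V(X) = 40
(V(J) + B) - 26444 = (40 - 20238) - 26444 = -20198 - 26444 = -46642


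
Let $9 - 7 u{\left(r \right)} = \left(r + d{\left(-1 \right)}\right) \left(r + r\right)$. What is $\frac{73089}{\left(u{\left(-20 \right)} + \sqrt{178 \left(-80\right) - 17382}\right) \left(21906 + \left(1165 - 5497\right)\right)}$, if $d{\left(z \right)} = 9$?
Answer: $- \frac{24501057}{3388343354} - \frac{397929 i \sqrt{31622}}{3388343354} \approx -0.007231 - 0.020884 i$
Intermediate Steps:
$u{\left(r \right)} = \frac{9}{7} - \frac{2 r \left(9 + r\right)}{7}$ ($u{\left(r \right)} = \frac{9}{7} - \frac{\left(r + 9\right) \left(r + r\right)}{7} = \frac{9}{7} - \frac{\left(9 + r\right) 2 r}{7} = \frac{9}{7} - \frac{2 r \left(9 + r\right)}{7}$)
$\frac{73089}{\left(u{\left(-20 \right)} + \sqrt{178 \left(-80\right) - 17382}\right) \left(21906 + \left(1165 - 5497\right)\right)} = \frac{73089}{\left(\left(\frac{9}{7} - - \frac{360}{7} - \frac{2 \left(-20\right)^{2}}{7}\right) + \sqrt{178 \left(-80\right) - 17382}\right) \left(21906 + \left(1165 - 5497\right)\right)} = \frac{73089}{\left(\left(\frac{9}{7} + \frac{360}{7} - \frac{800}{7}\right) + \sqrt{-14240 - 17382}\right) \left(21906 + \left(1165 - 5497\right)\right)} = \frac{73089}{\left(\left(\frac{9}{7} + \frac{360}{7} - \frac{800}{7}\right) + \sqrt{-31622}\right) \left(21906 - 4332\right)} = \frac{73089}{\left(- \frac{431}{7} + i \sqrt{31622}\right) 17574} = \frac{73089}{- \frac{7574394}{7} + 17574 i \sqrt{31622}}$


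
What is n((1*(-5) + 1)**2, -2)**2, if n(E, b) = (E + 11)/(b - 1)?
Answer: 81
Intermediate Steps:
n(E, b) = (11 + E)/(-1 + b)
n((1*(-5) + 1)**2, -2)**2 = ((11 + (1*(-5) + 1)**2)/(-1 - 2))**2 = ((11 + (-5 + 1)**2)/(-3))**2 = (-(11 + (-4)**2)/3)**2 = (-(11 + 16)/3)**2 = (-1/3*27)**2 = (-9)**2 = 81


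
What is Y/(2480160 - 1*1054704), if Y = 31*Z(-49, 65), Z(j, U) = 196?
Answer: 1519/356364 ≈ 0.0042625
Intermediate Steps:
Y = 6076 (Y = 31*196 = 6076)
Y/(2480160 - 1*1054704) = 6076/(2480160 - 1*1054704) = 6076/(2480160 - 1054704) = 6076/1425456 = 6076*(1/1425456) = 1519/356364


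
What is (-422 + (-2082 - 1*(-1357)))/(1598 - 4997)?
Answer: 1147/3399 ≈ 0.33745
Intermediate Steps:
(-422 + (-2082 - 1*(-1357)))/(1598 - 4997) = (-422 + (-2082 + 1357))/(-3399) = (-422 - 725)*(-1/3399) = -1147*(-1/3399) = 1147/3399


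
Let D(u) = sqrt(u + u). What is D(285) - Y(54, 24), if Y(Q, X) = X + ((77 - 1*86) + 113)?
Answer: -128 + sqrt(570) ≈ -104.13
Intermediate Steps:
D(u) = sqrt(2)*sqrt(u) (D(u) = sqrt(2*u) = sqrt(2)*sqrt(u))
Y(Q, X) = 104 + X (Y(Q, X) = X + ((77 - 86) + 113) = X + (-9 + 113) = X + 104 = 104 + X)
D(285) - Y(54, 24) = sqrt(2)*sqrt(285) - (104 + 24) = sqrt(570) - 1*128 = sqrt(570) - 128 = -128 + sqrt(570)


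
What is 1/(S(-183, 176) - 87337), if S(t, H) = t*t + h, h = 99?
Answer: -1/53749 ≈ -1.8605e-5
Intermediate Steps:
S(t, H) = 99 + t² (S(t, H) = t*t + 99 = t² + 99 = 99 + t²)
1/(S(-183, 176) - 87337) = 1/((99 + (-183)²) - 87337) = 1/((99 + 33489) - 87337) = 1/(33588 - 87337) = 1/(-53749) = -1/53749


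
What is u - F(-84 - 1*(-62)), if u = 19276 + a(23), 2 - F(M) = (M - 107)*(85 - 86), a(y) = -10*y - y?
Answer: 19150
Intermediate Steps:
a(y) = -11*y
F(M) = -105 + M (F(M) = 2 - (M - 107)*(85 - 86) = 2 - (-107 + M)*(-1) = 2 - (107 - M) = 2 + (-107 + M) = -105 + M)
u = 19023 (u = 19276 - 11*23 = 19276 - 253 = 19023)
u - F(-84 - 1*(-62)) = 19023 - (-105 + (-84 - 1*(-62))) = 19023 - (-105 + (-84 + 62)) = 19023 - (-105 - 22) = 19023 - 1*(-127) = 19023 + 127 = 19150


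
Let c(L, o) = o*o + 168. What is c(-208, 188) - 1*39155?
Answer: -3643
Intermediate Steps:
c(L, o) = 168 + o² (c(L, o) = o² + 168 = 168 + o²)
c(-208, 188) - 1*39155 = (168 + 188²) - 1*39155 = (168 + 35344) - 39155 = 35512 - 39155 = -3643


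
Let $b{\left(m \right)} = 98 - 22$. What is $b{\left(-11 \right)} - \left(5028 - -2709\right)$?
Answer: $-7661$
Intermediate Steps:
$b{\left(m \right)} = 76$
$b{\left(-11 \right)} - \left(5028 - -2709\right) = 76 - \left(5028 - -2709\right) = 76 - \left(5028 + 2709\right) = 76 - 7737 = -7661$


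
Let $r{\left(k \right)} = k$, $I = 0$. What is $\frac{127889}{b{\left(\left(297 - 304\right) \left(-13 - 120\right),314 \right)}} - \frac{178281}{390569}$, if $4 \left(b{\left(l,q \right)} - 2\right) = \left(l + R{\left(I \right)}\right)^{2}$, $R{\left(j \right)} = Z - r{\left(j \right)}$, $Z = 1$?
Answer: $\frac{362397853}{2735973642} \approx 0.13246$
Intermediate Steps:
$R{\left(j \right)} = 1 - j$
$b{\left(l,q \right)} = 2 + \frac{\left(1 + l\right)^{2}}{4}$ ($b{\left(l,q \right)} = 2 + \frac{\left(l + \left(1 - 0\right)\right)^{2}}{4} = 2 + \frac{\left(l + \left(1 + 0\right)\right)^{2}}{4} = 2 + \frac{\left(l + 1\right)^{2}}{4} = 2 + \frac{\left(1 + l\right)^{2}}{4}$)
$\frac{127889}{b{\left(\left(297 - 304\right) \left(-13 - 120\right),314 \right)}} - \frac{178281}{390569} = \frac{127889}{2 + \frac{\left(1 + \left(297 - 304\right) \left(-13 - 120\right)\right)^{2}}{4}} - \frac{178281}{390569} = \frac{127889}{2 + \frac{\left(1 - -931\right)^{2}}{4}} - \frac{5751}{12599} = \frac{127889}{2 + \frac{\left(1 + 931\right)^{2}}{4}} - \frac{5751}{12599} = \frac{127889}{2 + \frac{932^{2}}{4}} - \frac{5751}{12599} = \frac{127889}{2 + \frac{1}{4} \cdot 868624} - \frac{5751}{12599} = \frac{127889}{2 + 217156} - \frac{5751}{12599} = \frac{127889}{217158} - \frac{5751}{12599} = \frac{362397853}{2735973642}$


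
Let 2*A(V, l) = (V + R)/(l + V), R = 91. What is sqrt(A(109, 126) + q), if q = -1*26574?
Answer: I*sqrt(58701026)/47 ≈ 163.01*I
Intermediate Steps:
A(V, l) = (91 + V)/(2*(V + l)) (A(V, l) = ((V + 91)/(l + V))/2 = ((91 + V)/(V + l))/2 = (91 + V)/(2*(V + l)))
q = -26574
sqrt(A(109, 126) + q) = sqrt((91 + 109)/(2*(109 + 126)) - 26574) = sqrt((1/2)*200/235 - 26574) = sqrt((1/2)*(1/235)*200 - 26574) = sqrt(20/47 - 26574) = sqrt(-1248958/47) = I*sqrt(58701026)/47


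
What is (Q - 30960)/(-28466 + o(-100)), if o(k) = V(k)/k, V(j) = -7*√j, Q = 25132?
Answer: 16589984800/81031315649 + 407960*I/81031315649 ≈ 0.20474 + 5.0346e-6*I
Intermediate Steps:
o(k) = -7/√k (o(k) = (-7*√k)/k = -7/√k)
(Q - 30960)/(-28466 + o(-100)) = (25132 - 30960)/(-28466 - (-7)*I/10) = -5828/(-28466 - (-7)*I/10) = -5828*100*(-28466 - 7*I/10)/81031315649 = -582800*(-28466 - 7*I/10)/81031315649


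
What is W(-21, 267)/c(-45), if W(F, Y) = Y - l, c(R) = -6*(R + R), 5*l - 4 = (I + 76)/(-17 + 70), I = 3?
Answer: 5872/11925 ≈ 0.49241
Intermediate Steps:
l = 291/265 (l = 4/5 + ((3 + 76)/(-17 + 70))/5 = 4/5 + (79/53)/5 = 4/5 + (79*(1/53))/5 = 4/5 + (1/5)*(79/53) = 4/5 + 79/265 = 291/265 ≈ 1.0981)
c(R) = -12*R
W(F, Y) = -291/265 + Y (W(F, Y) = Y - 1*291/265 = Y - 291/265 = -291/265 + Y)
W(-21, 267)/c(-45) = (-291/265 + 267)/((-12*(-45))) = (70464/265)/540 = (70464/265)*(1/540) = 5872/11925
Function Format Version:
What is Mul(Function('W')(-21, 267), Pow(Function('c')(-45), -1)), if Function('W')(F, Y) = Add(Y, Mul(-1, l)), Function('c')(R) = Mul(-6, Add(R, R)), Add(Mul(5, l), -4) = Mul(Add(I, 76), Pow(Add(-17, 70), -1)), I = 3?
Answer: Rational(5872, 11925) ≈ 0.49241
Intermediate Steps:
l = Rational(291, 265) (l = Add(Rational(4, 5), Mul(Rational(1, 5), Mul(Add(3, 76), Pow(Add(-17, 70), -1)))) = Add(Rational(4, 5), Mul(Rational(1, 5), Mul(79, Pow(53, -1)))) = Add(Rational(4, 5), Mul(Rational(1, 5), Mul(79, Rational(1, 53)))) = Add(Rational(4, 5), Mul(Rational(1, 5), Rational(79, 53))) = Add(Rational(4, 5), Rational(79, 265)) = Rational(291, 265) ≈ 1.0981)
Function('c')(R) = Mul(-12, R) (Function('c')(R) = Mul(-6, Mul(2, R)) = Mul(-12, R))
Function('W')(F, Y) = Add(Rational(-291, 265), Y) (Function('W')(F, Y) = Add(Y, Mul(-1, Rational(291, 265))) = Add(Y, Rational(-291, 265)) = Add(Rational(-291, 265), Y))
Mul(Function('W')(-21, 267), Pow(Function('c')(-45), -1)) = Mul(Add(Rational(-291, 265), 267), Pow(Mul(-12, -45), -1)) = Mul(Rational(70464, 265), Pow(540, -1)) = Mul(Rational(70464, 265), Rational(1, 540)) = Rational(5872, 11925)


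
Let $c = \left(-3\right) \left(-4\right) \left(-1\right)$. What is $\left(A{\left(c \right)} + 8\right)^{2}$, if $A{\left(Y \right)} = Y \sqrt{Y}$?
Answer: $-1664 - 384 i \sqrt{3} \approx -1664.0 - 665.11 i$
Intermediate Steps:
$c = -12$ ($c = 12 \left(-1\right) = -12$)
$A{\left(Y \right)} = Y^{\frac{3}{2}}$
$\left(A{\left(c \right)} + 8\right)^{2} = \left(\left(-12\right)^{\frac{3}{2}} + 8\right)^{2} = \left(- 24 i \sqrt{3} + 8\right)^{2} = \left(8 - 24 i \sqrt{3}\right)^{2}$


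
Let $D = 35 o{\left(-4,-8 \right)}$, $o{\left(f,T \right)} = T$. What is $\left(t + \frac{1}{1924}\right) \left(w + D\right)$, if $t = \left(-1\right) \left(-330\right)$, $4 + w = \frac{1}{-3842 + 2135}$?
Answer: $- \frac{307802716669}{3284268} \approx -93720.0$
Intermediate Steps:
$w = - \frac{6829}{1707}$ ($w = -4 + \frac{1}{-3842 + 2135} = -4 + \frac{1}{-1707} = -4 - \frac{1}{1707} = - \frac{6829}{1707} \approx -4.0006$)
$t = 330$
$D = -280$ ($D = 35 \left(-8\right) = -280$)
$\left(t + \frac{1}{1924}\right) \left(w + D\right) = \left(330 + \frac{1}{1924}\right) \left(- \frac{6829}{1707} - 280\right) = \left(330 + \frac{1}{1924}\right) \left(- \frac{484789}{1707}\right) = \frac{634921}{1924} \left(- \frac{484789}{1707}\right) = - \frac{307802716669}{3284268}$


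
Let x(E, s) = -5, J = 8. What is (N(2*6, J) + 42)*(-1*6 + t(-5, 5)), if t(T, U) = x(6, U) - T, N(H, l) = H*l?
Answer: -828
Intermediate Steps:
t(T, U) = -5 - T
(N(2*6, J) + 42)*(-1*6 + t(-5, 5)) = ((2*6)*8 + 42)*(-1*6 + (-5 - 1*(-5))) = (12*8 + 42)*(-6 + (-5 + 5)) = (96 + 42)*(-6 + 0) = 138*(-6) = -828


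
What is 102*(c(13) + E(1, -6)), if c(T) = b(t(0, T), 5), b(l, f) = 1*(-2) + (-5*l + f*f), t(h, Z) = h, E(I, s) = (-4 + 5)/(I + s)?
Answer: 11628/5 ≈ 2325.6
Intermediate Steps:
E(I, s) = 1/(I + s)
b(l, f) = -2 + f² - 5*l (b(l, f) = -2 + (-5*l + f²) = -2 + (f² - 5*l) = -2 + f² - 5*l)
c(T) = 23 (c(T) = -2 + 5² - 5*0 = -2 + 25 + 0 = 23)
102*(c(13) + E(1, -6)) = 102*(23 + 1/(1 - 6)) = 102*(23 + 1/(-5)) = 102*(23 - ⅕) = 102*(114/5) = 11628/5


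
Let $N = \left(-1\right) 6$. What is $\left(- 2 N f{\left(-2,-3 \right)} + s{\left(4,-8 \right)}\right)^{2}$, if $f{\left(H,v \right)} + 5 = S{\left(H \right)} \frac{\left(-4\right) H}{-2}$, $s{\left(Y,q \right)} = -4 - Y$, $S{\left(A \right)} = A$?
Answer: $784$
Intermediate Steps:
$f{\left(H,v \right)} = -5 + 2 H^{2}$ ($f{\left(H,v \right)} = -5 + H \frac{\left(-4\right) H}{-2} = -5 + H - 4 H \left(- \frac{1}{2}\right) = -5 + H 2 H = -5 + 2 H^{2}$)
$N = -6$
$\left(- 2 N f{\left(-2,-3 \right)} + s{\left(4,-8 \right)}\right)^{2} = \left(\left(-2\right) \left(-6\right) \left(-5 + 2 \left(-2\right)^{2}\right) - 8\right)^{2} = \left(12 \left(-5 + 2 \cdot 4\right) - 8\right)^{2} = \left(12 \left(-5 + 8\right) - 8\right)^{2} = \left(12 \cdot 3 - 8\right)^{2} = \left(36 - 8\right)^{2} = 28^{2} = 784$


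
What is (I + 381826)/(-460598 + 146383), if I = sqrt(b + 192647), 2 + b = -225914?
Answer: -381826/314215 - I*sqrt(33269)/314215 ≈ -1.2152 - 0.00058049*I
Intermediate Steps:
b = -225916 (b = -2 - 225914 = -225916)
I = I*sqrt(33269) (I = sqrt(-225916 + 192647) = sqrt(-33269) = I*sqrt(33269) ≈ 182.4*I)
(I + 381826)/(-460598 + 146383) = (I*sqrt(33269) + 381826)/(-460598 + 146383) = (381826 + I*sqrt(33269))/(-314215) = (381826 + I*sqrt(33269))*(-1/314215) = -381826/314215 - I*sqrt(33269)/314215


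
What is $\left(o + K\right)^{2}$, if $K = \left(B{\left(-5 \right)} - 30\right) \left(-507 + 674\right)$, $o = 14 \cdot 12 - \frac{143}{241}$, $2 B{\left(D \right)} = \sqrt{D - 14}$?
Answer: $\frac{5417386257729}{232324} - \frac{194899855 i \sqrt{19}}{241} \approx 2.3318 \cdot 10^{7} - 3.5251 \cdot 10^{6} i$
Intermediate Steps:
$B{\left(D \right)} = \frac{\sqrt{-14 + D}}{2}$ ($B{\left(D \right)} = \frac{\sqrt{D - 14}}{2} = \frac{\sqrt{-14 + D}}{2}$)
$o = \frac{40345}{241}$ ($o = 168 - \frac{143}{241} = \frac{40345}{241} \approx 167.41$)
$K = -5010 + \frac{167 i \sqrt{19}}{2}$ ($K = \left(\frac{\sqrt{-14 - 5}}{2} - 30\right) \left(-507 + 674\right) = \left(\frac{\sqrt{-19}}{2} - 30\right) 167 = \left(\frac{i \sqrt{19}}{2} - 30\right) 167 = \left(-30 + \frac{i \sqrt{19}}{2}\right) 167 = -5010 + \frac{167 i \sqrt{19}}{2} \approx -5010.0 + 363.97 i$)
$\left(o + K\right)^{2} = \left(\frac{40345}{241} - \left(5010 - \frac{167 i \sqrt{19}}{2}\right)\right)^{2} = \left(- \frac{1167065}{241} + \frac{167 i \sqrt{19}}{2}\right)^{2}$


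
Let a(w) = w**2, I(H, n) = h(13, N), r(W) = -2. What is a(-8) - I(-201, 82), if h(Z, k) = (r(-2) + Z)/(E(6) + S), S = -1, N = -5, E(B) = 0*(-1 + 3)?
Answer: 75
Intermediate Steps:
E(B) = 0 (E(B) = 0*2 = 0)
h(Z, k) = 2 - Z (h(Z, k) = (-2 + Z)/(0 - 1) = (-2 + Z)/(-1) = (-2 + Z)*(-1) = 2 - Z)
I(H, n) = -11 (I(H, n) = 2 - 1*13 = 2 - 13 = -11)
a(-8) - I(-201, 82) = (-8)**2 - 1*(-11) = 64 + 11 = 75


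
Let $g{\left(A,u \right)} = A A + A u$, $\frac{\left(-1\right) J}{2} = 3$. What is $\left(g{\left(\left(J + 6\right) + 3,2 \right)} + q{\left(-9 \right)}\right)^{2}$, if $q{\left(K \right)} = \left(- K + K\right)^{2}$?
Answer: $225$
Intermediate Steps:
$J = -6$ ($J = \left(-2\right) 3 = -6$)
$g{\left(A,u \right)} = A^{2} + A u$
$q{\left(K \right)} = 0$ ($q{\left(K \right)} = 0^{2} = 0$)
$\left(g{\left(\left(J + 6\right) + 3,2 \right)} + q{\left(-9 \right)}\right)^{2} = \left(\left(\left(-6 + 6\right) + 3\right) \left(\left(\left(-6 + 6\right) + 3\right) + 2\right) + 0\right)^{2} = \left(\left(0 + 3\right) \left(\left(0 + 3\right) + 2\right) + 0\right)^{2} = \left(3 \left(3 + 2\right) + 0\right)^{2} = \left(3 \cdot 5 + 0\right)^{2} = \left(15 + 0\right)^{2} = 15^{2} = 225$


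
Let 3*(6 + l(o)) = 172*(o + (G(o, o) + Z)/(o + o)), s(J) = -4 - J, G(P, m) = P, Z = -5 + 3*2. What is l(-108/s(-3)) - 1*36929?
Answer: -4975679/162 ≈ -30714.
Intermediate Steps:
Z = 1 (Z = -5 + 6 = 1)
l(o) = -6 + 172*o/3 + 86*(1 + o)/(3*o) (l(o) = -6 + (172*(o + (o + 1)/(o + o)))/3 = -6 + (172*(o + (1 + o)/((2*o))))/3 = -6 + (172*(o + (1 + o)*(1/(2*o))))/3 = -6 + (172*(o + (1 + o)/(2*o)))/3 = -6 + (172*o + 86*(1 + o)/o)/3 = -6 + (172*o/3 + 86*(1 + o)/(3*o)) = -6 + 172*o/3 + 86*(1 + o)/(3*o))
l(-108/s(-3)) - 1*36929 = 2*(43 + 34*(-108/(-4 - 1*(-3))) + 86*(-108/(-4 - 1*(-3)))²)/(3*((-108/(-4 - 1*(-3))))) - 1*36929 = 2*(43 + 34*(-108/(-4 + 3)) + 86*(-108/(-4 + 3))²)/(3*((-108/(-4 + 3)))) - 36929 = 2*(43 + 34*(-108/(-1)) + 86*(-108/(-1))²)/(3*((-108/(-1)))) - 36929 = 2*(43 + 34*(-108*(-1)) + 86*(-108*(-1))²)/(3*((-108*(-1)))) - 36929 = (⅔)*(43 + 34*108 + 86*108²)/108 - 36929 = (⅔)*(1/108)*(43 + 3672 + 86*11664) - 36929 = (⅔)*(1/108)*(43 + 3672 + 1003104) - 36929 = (⅔)*(1/108)*1006819 - 36929 = 1006819/162 - 36929 = -4975679/162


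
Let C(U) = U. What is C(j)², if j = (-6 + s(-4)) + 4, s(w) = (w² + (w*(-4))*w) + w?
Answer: 2916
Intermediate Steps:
s(w) = w - 3*w² (s(w) = (w² + (-4*w)*w) + w = (w² - 4*w²) + w = -3*w² + w = w - 3*w²)
j = -54 (j = (-6 - 4*(1 - 3*(-4))) + 4 = (-6 - 4*(1 + 12)) + 4 = (-6 - 4*13) + 4 = (-6 - 52) + 4 = -58 + 4 = -54)
C(j)² = (-54)² = 2916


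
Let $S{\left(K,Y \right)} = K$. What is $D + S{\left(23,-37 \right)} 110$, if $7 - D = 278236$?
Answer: $-275699$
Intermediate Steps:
$D = -278229$ ($D = 7 - 278236 = -278229$)
$D + S{\left(23,-37 \right)} 110 = -278229 + 23 \cdot 110 = -278229 + 2530 = -275699$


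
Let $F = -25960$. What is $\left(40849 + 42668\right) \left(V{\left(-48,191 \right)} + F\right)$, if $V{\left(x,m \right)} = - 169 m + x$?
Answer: $-4867955379$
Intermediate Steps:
$V{\left(x,m \right)} = x - 169 m$
$\left(40849 + 42668\right) \left(V{\left(-48,191 \right)} + F\right) = \left(40849 + 42668\right) \left(\left(-48 - 32279\right) - 25960\right) = 83517 \left(\left(-48 - 32279\right) - 25960\right) = 83517 \left(-32327 - 25960\right) = 83517 \left(-58287\right) = -4867955379$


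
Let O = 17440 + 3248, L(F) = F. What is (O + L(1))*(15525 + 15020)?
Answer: 631945505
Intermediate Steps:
O = 20688
(O + L(1))*(15525 + 15020) = (20688 + 1)*(15525 + 15020) = 20689*30545 = 631945505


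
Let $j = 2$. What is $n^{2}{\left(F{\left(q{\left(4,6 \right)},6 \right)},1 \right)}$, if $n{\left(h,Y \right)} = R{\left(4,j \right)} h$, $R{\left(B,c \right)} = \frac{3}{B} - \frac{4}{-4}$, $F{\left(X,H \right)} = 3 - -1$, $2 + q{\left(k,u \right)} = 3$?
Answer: $49$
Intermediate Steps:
$q{\left(k,u \right)} = 1$ ($q{\left(k,u \right)} = -2 + 3 = 1$)
$F{\left(X,H \right)} = 4$ ($F{\left(X,H \right)} = 3 + 1 = 4$)
$R{\left(B,c \right)} = 1 + \frac{3}{B}$ ($R{\left(B,c \right)} = \frac{3}{B} - -1 = \frac{3}{B} + 1 = 1 + \frac{3}{B}$)
$n{\left(h,Y \right)} = \frac{7 h}{4}$ ($n{\left(h,Y \right)} = \frac{3 + 4}{4} h = \frac{1}{4} \cdot 7 h = \frac{7 h}{4}$)
$n^{2}{\left(F{\left(q{\left(4,6 \right)},6 \right)},1 \right)} = \left(\frac{7}{4} \cdot 4\right)^{2} = 7^{2} = 49$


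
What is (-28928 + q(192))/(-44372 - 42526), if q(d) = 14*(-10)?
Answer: 14534/43449 ≈ 0.33451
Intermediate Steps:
q(d) = -140
(-28928 + q(192))/(-44372 - 42526) = (-28928 - 140)/(-44372 - 42526) = -29068/(-86898) = -29068*(-1/86898) = 14534/43449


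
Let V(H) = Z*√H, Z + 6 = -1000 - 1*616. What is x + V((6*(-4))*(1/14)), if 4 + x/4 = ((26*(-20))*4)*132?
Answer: -1098256 - 3244*I*√21/7 ≈ -1.0983e+6 - 2123.7*I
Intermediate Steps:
Z = -1622 (Z = -6 + (-1000 - 1*616) = -6 + (-1000 - 616) = -6 - 1616 = -1622)
x = -1098256 (x = -16 + 4*(((26*(-20))*4)*132) = -16 + 4*(-520*4*132) = -16 + 4*(-2080*132) = -16 + 4*(-274560) = -16 - 1098240 = -1098256)
V(H) = -1622*√H
x + V((6*(-4))*(1/14)) = -1098256 - 1622*√(-12/7) = -1098256 - 1622*2*I*√21/7 = -1098256 - 3244*I*√21/7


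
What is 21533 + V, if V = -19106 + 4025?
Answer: 6452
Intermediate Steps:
V = -15081
21533 + V = 21533 - 15081 = 6452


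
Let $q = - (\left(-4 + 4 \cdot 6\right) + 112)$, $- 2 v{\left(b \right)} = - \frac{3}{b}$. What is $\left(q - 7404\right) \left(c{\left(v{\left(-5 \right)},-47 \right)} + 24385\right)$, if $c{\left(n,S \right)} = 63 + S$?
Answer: $-183885936$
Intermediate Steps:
$v{\left(b \right)} = \frac{3}{2 b}$ ($v{\left(b \right)} = - \frac{\left(-3\right) \frac{1}{b}}{2} = \frac{3}{2 b}$)
$q = -132$ ($q = - (\left(-4 + 24\right) + 112) = - (20 + 112) = \left(-1\right) 132 = -132$)
$\left(q - 7404\right) \left(c{\left(v{\left(-5 \right)},-47 \right)} + 24385\right) = \left(-132 - 7404\right) \left(\left(63 - 47\right) + 24385\right) = - 7536 \left(16 + 24385\right) = \left(-7536\right) 24401 = -183885936$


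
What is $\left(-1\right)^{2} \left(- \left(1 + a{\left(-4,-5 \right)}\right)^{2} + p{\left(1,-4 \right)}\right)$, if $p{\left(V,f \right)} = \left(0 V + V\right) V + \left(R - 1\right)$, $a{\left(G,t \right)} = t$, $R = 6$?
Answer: $-10$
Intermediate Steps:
$p{\left(V,f \right)} = 5 + V^{2}$ ($p{\left(V,f \right)} = \left(0 V + V\right) V + \left(6 - 1\right) = \left(0 + V\right) V + 5 = V V + 5 = V^{2} + 5 = 5 + V^{2}$)
$\left(-1\right)^{2} \left(- \left(1 + a{\left(-4,-5 \right)}\right)^{2} + p{\left(1,-4 \right)}\right) = \left(-1\right)^{2} \left(- \left(1 - 5\right)^{2} + \left(5 + 1^{2}\right)\right) = 1 \left(- \left(-4\right)^{2} + \left(5 + 1\right)\right) = 1 \left(\left(-1\right) 16 + 6\right) = 1 \left(-16 + 6\right) = 1 \left(-10\right) = -10$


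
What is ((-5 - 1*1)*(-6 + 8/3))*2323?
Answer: 46460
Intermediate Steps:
((-5 - 1*1)*(-6 + 8/3))*2323 = ((-5 - 1)*(-6 + 8*(⅓)))*2323 = -6*(-6 + 8/3)*2323 = -6*(-10/3)*2323 = 20*2323 = 46460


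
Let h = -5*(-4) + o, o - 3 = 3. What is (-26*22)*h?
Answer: -14872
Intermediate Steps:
o = 6 (o = 3 + 3 = 6)
h = 26 (h = -5*(-4) + 6 = 20 + 6 = 26)
(-26*22)*h = -26*22*26 = -572*26 = -14872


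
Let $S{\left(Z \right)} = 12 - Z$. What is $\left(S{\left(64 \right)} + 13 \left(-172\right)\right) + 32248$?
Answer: $29960$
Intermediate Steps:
$\left(S{\left(64 \right)} + 13 \left(-172\right)\right) + 32248 = \left(\left(12 - 64\right) + 13 \left(-172\right)\right) + 32248 = \left(\left(12 - 64\right) - 2236\right) + 32248 = \left(-52 - 2236\right) + 32248 = -2288 + 32248 = 29960$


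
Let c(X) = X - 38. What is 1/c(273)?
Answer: 1/235 ≈ 0.0042553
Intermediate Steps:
c(X) = -38 + X
1/c(273) = 1/(-38 + 273) = 1/235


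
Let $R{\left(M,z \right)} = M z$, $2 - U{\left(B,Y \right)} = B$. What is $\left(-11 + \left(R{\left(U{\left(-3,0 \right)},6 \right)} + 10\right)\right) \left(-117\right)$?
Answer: $-3393$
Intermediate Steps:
$U{\left(B,Y \right)} = 2 - B$
$\left(-11 + \left(R{\left(U{\left(-3,0 \right)},6 \right)} + 10\right)\right) \left(-117\right) = \left(-11 + \left(\left(2 - -3\right) 6 + 10\right)\right) \left(-117\right) = \left(-11 + \left(\left(2 + 3\right) 6 + 10\right)\right) \left(-117\right) = \left(-11 + \left(5 \cdot 6 + 10\right)\right) \left(-117\right) = \left(-11 + \left(30 + 10\right)\right) \left(-117\right) = \left(-11 + 40\right) \left(-117\right) = 29 \left(-117\right) = -3393$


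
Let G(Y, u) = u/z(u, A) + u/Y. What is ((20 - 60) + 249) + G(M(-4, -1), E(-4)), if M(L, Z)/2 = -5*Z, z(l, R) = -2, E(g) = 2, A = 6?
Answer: 1041/5 ≈ 208.20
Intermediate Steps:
M(L, Z) = -10*Z (M(L, Z) = 2*(-5*Z) = -10*Z)
G(Y, u) = -u/2 + u/Y (G(Y, u) = u/(-2) + u/Y = u*(-½) + u/Y = -u/2 + u/Y)
((20 - 60) + 249) + G(M(-4, -1), E(-4)) = ((20 - 60) + 249) + (-½*2 + 2/((-10*(-1)))) = (-40 + 249) + (-1 + 2/10) = 209 + (-1 + 2*(⅒)) = 209 + (-1 + ⅕) = 209 - ⅘ = 1041/5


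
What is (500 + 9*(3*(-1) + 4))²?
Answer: 259081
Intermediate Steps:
(500 + 9*(3*(-1) + 4))² = (500 + 9*(-3 + 4))² = (500 + 9*1)² = (500 + 9)² = 509² = 259081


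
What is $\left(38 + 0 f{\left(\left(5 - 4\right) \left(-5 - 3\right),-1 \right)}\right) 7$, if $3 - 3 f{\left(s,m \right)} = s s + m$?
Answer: $266$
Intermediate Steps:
$f{\left(s,m \right)} = 1 - \frac{m}{3} - \frac{s^{2}}{3}$ ($f{\left(s,m \right)} = 1 - \frac{s s + m}{3} = 1 - \frac{s^{2} + m}{3} = 1 - \frac{m + s^{2}}{3} = 1 - \left(\frac{m}{3} + \frac{s^{2}}{3}\right) = 1 - \frac{m}{3} - \frac{s^{2}}{3}$)
$\left(38 + 0 f{\left(\left(5 - 4\right) \left(-5 - 3\right),-1 \right)}\right) 7 = \left(38 + 0 \left(1 - - \frac{1}{3} - \frac{\left(\left(5 - 4\right) \left(-5 - 3\right)\right)^{2}}{3}\right)\right) 7 = \left(38 + 0 \left(1 + \frac{1}{3} - \frac{\left(1 \left(-8\right)\right)^{2}}{3}\right)\right) 7 = \left(38 + 0 \left(1 + \frac{1}{3} - \frac{\left(-8\right)^{2}}{3}\right)\right) 7 = \left(38 + 0 \left(1 + \frac{1}{3} - \frac{64}{3}\right)\right) 7 = \left(38 + 0 \left(-20\right)\right) 7 = \left(38 + 0\right) 7 = 38 \cdot 7 = 266$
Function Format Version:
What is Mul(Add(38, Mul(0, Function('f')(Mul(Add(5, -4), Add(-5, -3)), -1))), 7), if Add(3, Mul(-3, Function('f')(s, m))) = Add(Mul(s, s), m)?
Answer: 266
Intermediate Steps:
Function('f')(s, m) = Add(1, Mul(Rational(-1, 3), m), Mul(Rational(-1, 3), Pow(s, 2))) (Function('f')(s, m) = Add(1, Mul(Rational(-1, 3), Add(Mul(s, s), m))) = Add(1, Mul(Rational(-1, 3), Add(Pow(s, 2), m))) = Add(1, Mul(Rational(-1, 3), Add(m, Pow(s, 2)))) = Add(1, Add(Mul(Rational(-1, 3), m), Mul(Rational(-1, 3), Pow(s, 2)))) = Add(1, Mul(Rational(-1, 3), m), Mul(Rational(-1, 3), Pow(s, 2))))
Mul(Add(38, Mul(0, Function('f')(Mul(Add(5, -4), Add(-5, -3)), -1))), 7) = Mul(Add(38, Mul(0, Add(1, Mul(Rational(-1, 3), -1), Mul(Rational(-1, 3), Pow(Mul(Add(5, -4), Add(-5, -3)), 2))))), 7) = Mul(Add(38, Mul(0, Add(1, Rational(1, 3), Mul(Rational(-1, 3), Pow(Mul(1, -8), 2))))), 7) = Mul(Add(38, Mul(0, Add(1, Rational(1, 3), Mul(Rational(-1, 3), Pow(-8, 2))))), 7) = Mul(Add(38, Mul(0, Add(1, Rational(1, 3), Mul(Rational(-1, 3), 64)))), 7) = Mul(Add(38, Mul(0, Add(1, Rational(1, 3), Rational(-64, 3)))), 7) = Mul(Add(38, Mul(0, -20)), 7) = Mul(Add(38, 0), 7) = Mul(38, 7) = 266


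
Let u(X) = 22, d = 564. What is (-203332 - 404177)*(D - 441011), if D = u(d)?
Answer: 267904786401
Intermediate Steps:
D = 22
(-203332 - 404177)*(D - 441011) = (-203332 - 404177)*(22 - 441011) = -607509*(-440989) = 267904786401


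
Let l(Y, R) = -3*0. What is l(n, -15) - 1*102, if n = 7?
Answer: -102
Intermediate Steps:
l(Y, R) = 0
l(n, -15) - 1*102 = 0 - 1*102 = 0 - 102 = -102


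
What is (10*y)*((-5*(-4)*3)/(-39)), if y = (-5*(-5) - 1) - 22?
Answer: -400/13 ≈ -30.769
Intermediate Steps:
y = 2 (y = (25 - 1) - 22 = 24 - 22 = 2)
(10*y)*((-5*(-4)*3)/(-39)) = (10*2)*((-5*(-4)*3)/(-39)) = 20*((20*3)*(-1/39)) = 20*(60*(-1/39)) = 20*(-20/13) = -400/13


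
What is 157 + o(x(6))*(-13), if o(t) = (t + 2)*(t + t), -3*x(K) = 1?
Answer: 1543/9 ≈ 171.44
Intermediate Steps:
x(K) = -1/3 (x(K) = -1/3*1 = -1/3)
o(t) = 2*t*(2 + t) (o(t) = (2 + t)*(2*t) = 2*t*(2 + t))
157 + o(x(6))*(-13) = 157 + (2*(-1/3)*(2 - 1/3))*(-13) = 157 + (2*(-1/3)*(5/3))*(-13) = 157 - 10/9*(-13) = 157 + 130/9 = 1543/9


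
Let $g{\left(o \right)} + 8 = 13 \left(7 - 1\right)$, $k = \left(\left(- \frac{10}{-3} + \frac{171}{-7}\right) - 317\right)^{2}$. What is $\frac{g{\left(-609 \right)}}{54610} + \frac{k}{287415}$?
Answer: $\frac{55235252021}{138436366383} \approx 0.39899$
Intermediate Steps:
$k = \frac{50410000}{441}$ ($k = \left(\left(\left(-10\right) \left(- \frac{1}{3}\right) + 171 \left(- \frac{1}{7}\right)\right) - 317\right)^{2} = \left(\left(\frac{10}{3} - \frac{171}{7}\right) - 317\right)^{2} = \left(- \frac{443}{21} - 317\right)^{2} = \left(- \frac{7100}{21}\right)^{2} = \frac{50410000}{441} \approx 1.1431 \cdot 10^{5}$)
$g{\left(o \right)} = 70$ ($g{\left(o \right)} = -8 + 13 \left(7 - 1\right) = -8 + 13 \cdot 6 = -8 + 78 = 70$)
$\frac{g{\left(-609 \right)}}{54610} + \frac{k}{287415} = \frac{70}{54610} + \frac{50410000}{441 \cdot 287415} = 70 \cdot \frac{1}{54610} + \frac{50410000}{441} \cdot \frac{1}{287415} = \frac{7}{5461} + \frac{10082000}{25350003} = \frac{55235252021}{138436366383}$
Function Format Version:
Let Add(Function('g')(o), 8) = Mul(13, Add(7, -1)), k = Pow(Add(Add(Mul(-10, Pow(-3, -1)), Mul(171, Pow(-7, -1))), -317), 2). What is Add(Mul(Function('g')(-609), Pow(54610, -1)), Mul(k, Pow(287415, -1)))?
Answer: Rational(55235252021, 138436366383) ≈ 0.39899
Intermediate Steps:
k = Rational(50410000, 441) (k = Pow(Add(Add(Mul(-10, Rational(-1, 3)), Mul(171, Rational(-1, 7))), -317), 2) = Pow(Add(Add(Rational(10, 3), Rational(-171, 7)), -317), 2) = Pow(Add(Rational(-443, 21), -317), 2) = Pow(Rational(-7100, 21), 2) = Rational(50410000, 441) ≈ 1.1431e+5)
Function('g')(o) = 70 (Function('g')(o) = Add(-8, Mul(13, Add(7, -1))) = Add(-8, Mul(13, 6)) = Add(-8, 78) = 70)
Add(Mul(Function('g')(-609), Pow(54610, -1)), Mul(k, Pow(287415, -1))) = Add(Mul(70, Pow(54610, -1)), Mul(Rational(50410000, 441), Pow(287415, -1))) = Add(Mul(70, Rational(1, 54610)), Mul(Rational(50410000, 441), Rational(1, 287415))) = Add(Rational(7, 5461), Rational(10082000, 25350003)) = Rational(55235252021, 138436366383)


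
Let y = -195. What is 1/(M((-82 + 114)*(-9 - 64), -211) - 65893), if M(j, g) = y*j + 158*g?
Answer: 1/356289 ≈ 2.8067e-6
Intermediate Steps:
M(j, g) = -195*j + 158*g
1/(M((-82 + 114)*(-9 - 64), -211) - 65893) = 1/((-195*(-82 + 114)*(-9 - 64) + 158*(-211)) - 65893) = 1/((-6240*(-73) - 33338) - 65893) = 1/((-195*(-2336) - 33338) - 65893) = 1/((455520 - 33338) - 65893) = 1/(422182 - 65893) = 1/356289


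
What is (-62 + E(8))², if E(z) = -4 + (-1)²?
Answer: 4225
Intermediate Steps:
E(z) = -3 (E(z) = -4 + 1 = -3)
(-62 + E(8))² = (-62 - 3)² = (-65)² = 4225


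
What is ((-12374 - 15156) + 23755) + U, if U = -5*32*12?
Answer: -5695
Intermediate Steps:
U = -1920 (U = -160*12 = -1920)
((-12374 - 15156) + 23755) + U = ((-12374 - 15156) + 23755) - 1920 = (-27530 + 23755) - 1920 = -3775 - 1920 = -5695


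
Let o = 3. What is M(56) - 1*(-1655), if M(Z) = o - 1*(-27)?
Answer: 1685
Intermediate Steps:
M(Z) = 30 (M(Z) = 3 - 1*(-27) = 3 + 27 = 30)
M(56) - 1*(-1655) = 30 - 1*(-1655) = 30 + 1655 = 1685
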